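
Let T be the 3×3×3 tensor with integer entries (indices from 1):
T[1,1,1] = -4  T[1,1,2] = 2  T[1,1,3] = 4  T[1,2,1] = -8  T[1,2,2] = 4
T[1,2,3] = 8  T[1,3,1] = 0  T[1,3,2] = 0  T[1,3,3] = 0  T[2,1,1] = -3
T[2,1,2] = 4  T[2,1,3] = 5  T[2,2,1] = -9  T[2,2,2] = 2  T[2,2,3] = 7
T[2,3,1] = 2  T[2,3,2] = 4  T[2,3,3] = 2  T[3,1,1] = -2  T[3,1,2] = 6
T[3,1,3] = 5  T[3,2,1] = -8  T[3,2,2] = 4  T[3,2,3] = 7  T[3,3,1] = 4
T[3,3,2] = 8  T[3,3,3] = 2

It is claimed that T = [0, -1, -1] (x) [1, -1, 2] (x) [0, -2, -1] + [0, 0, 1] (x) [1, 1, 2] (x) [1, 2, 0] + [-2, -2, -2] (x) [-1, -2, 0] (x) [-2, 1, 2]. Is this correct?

No

Reconstruct entry (2,1,1) from the claimed factors: Σₗ aₗ[2]bₗ[1]cₗ[1] = (-1)·(1)·(0) + (0)·(1)·(1) + (-2)·(-1)·(-2) = -4, but T[2,1,1] = -3. The claim is false.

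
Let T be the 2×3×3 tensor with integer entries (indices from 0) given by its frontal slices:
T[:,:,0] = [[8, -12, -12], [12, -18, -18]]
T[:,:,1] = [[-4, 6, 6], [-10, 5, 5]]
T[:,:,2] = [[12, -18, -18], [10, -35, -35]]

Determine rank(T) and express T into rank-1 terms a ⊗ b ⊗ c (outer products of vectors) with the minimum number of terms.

Lower bound: the mode-3 unfolding of T (rows indexed by k, columns by (i,j) = (0,0), (0,1), (0,2), (1,0), (1,1), (1,2)) is [[8, -12, -12, 12, -18, -18], [-4, 6, 6, -10, 5, 5], [12, -18, -18, 10, -35, -35]].
There the 2×2 minor on rows k ∈ {0, 1}, columns (i,j) ∈ {(0,0), (1,0)} is det [[8, 12], [-4, -10]] = -32 ≠ 0, so this unfolding has rank ≥ 2; CP rank is at least every unfolding rank, so rank(T) ≥ 2. (This is only a lower bound: in general the CP rank may exceed every unfolding rank, so we still need to exhibit 2 rank-1 terms summing to T.)
Upper bound — finding two terms. Write S_k = T[:,:,k] for the frontal slices: S₀ = [[8, -12, -12], [12, -18, -18]], S₁ = [[-4, 6, 6], [-10, 5, 5]], S₂ = [[12, -18, -18], [10, -35, -35]].
If T = a₁ ⊗ b₁ ⊗ c₁ + a₂ ⊗ b₂ ⊗ c₂ then each S_k = c₁[k]·a₁b₁ᵀ + c₂[k]·a₂b₂ᵀ. S₀ and S₁ are linearly independent, so a₁b₁ᵀ and a₂b₂ᵀ must span the same plane of matrices: they are the rank-1 matrices of the form x·S₀ + y·S₁.
The 2×2 minor of x·S₀ + y·S₁ on rows {0,1}, columns {0,1} is −80·xy + 40·y² = (-40)·(2·x − y)(y), vanishing at (x:y) = (1:2) and (1:0).
M₁ = S₀ + 2·S₁ = [[0, 0, 0], [-8, -8, -8]] = (-8)·[0, 1][1, 1, 1]ᵀ and M₂ = S₀ = [[8, -12, -12], [12, -18, -18]] = 2·[2, 3][2, -3, -3]ᵀ, so take a₁ = [0, 1], b₁ = [1, 1, 1], a₂ = [2, 3], b₂ = [2, -3, -3].
Each slice is an integer combination of E₁ = a₁b₁ᵀ and E₂ = a₂b₂ᵀ: S₀ = 2·E₂, S₁ = −4·E₁ − E₂, S₂ = −8·E₁ + 3·E₂; reading off coefficients, c₁ = [0, -4, -8] and c₂ = [2, -1, 3].
Hence T = [0, 1] ⊗ [1, 1, 1] ⊗ [0, -4, -8] + [2, 3] ⊗ [2, -3, -3] ⊗ [2, -1, 3], so rank(T) ≤ 2.
These bounds meet, so rank(T) = 2.

rank(T) = 2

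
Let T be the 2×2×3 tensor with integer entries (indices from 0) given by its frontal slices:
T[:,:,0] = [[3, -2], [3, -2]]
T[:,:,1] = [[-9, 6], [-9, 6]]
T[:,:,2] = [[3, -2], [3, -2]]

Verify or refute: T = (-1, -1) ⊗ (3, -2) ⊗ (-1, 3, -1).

Reconstruct entrywise from the claimed factors. For example, T[0,1,1] = 6 and Σₗ aₗ[0]bₗ[1]cₗ[1] = (-1)·(-2)·(3) = 6; checking all 12 entries, every one matches. The claim holds.

Yes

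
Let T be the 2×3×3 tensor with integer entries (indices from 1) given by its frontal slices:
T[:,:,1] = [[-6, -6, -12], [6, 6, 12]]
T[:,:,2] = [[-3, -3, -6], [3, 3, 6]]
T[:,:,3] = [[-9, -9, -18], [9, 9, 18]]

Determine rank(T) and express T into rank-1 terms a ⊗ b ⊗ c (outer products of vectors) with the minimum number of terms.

Lower bound: T ≠ 0 (e.g. T[1,1,1] = -6), so rank(T) ≥ 1.
Upper bound: if T = a ⊗ b ⊗ c then every fibre of T is a multiple of the corresponding factor, so read the factors off the fibres through the nonzero entry T[1,1,1] = -6.
The mode-1 fibre T[:,1,1] = [-6, 6] gives a = [1, -1] (primitive direction); the mode-2 fibre T[1,:,1] = [-6, -6, -12] gives b = [1, 1, 2]; then c[k] = T[1,1,k] / (a[1]·b[1]) = [-6, -3, -9] / 1 = [-6, -3, -9].
Expanding [1, -1] ⊗ [1, 1, 2] ⊗ [-6, -3, -9] reproduces all 18 entries of T, so T = [1, -1] ⊗ [1, 1, 2] ⊗ [-6, -3, -9] and rank(T) ≤ 1.
These bounds meet, so rank(T) = 1.

rank(T) = 1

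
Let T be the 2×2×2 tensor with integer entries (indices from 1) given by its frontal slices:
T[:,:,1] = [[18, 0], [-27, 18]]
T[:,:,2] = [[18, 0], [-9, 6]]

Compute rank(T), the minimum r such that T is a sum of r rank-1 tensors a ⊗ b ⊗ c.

Lower bound: in the mode-1 unfolding of T (rows indexed by i, columns by (j,k)) the 2×2 minor on rows i ∈ {1, 2}, columns (j,k) ∈ {(1,1), (1,2)} is det [[18, 18], [-27, -9]] = 324 ≠ 0, so that unfolding has rank ≥ 2 and hence rank(T) ≥ 2 (CP rank is at least every unfolding rank, though it can be larger).
Upper bound: with S_k = T[:,:,k], the two rank-1 terms a₁b₁ᵀ, a₂b₂ᵀ are the rank-1 members of the pencil x·S₁ + y·S₂.
det(x·S₁ + y·S₂) is 324·x² + 432·xy + 108·y² = 108·(x + y)(3·x + y), vanishing at (x:y) = (1:-1) and (1:-3).
M₁ = S₁ − S₂ = [[0, 0], [-18, 12]] = (-6)·[0, 1][3, -2]ᵀ and M₂ = S₁ − 3·S₂ = [[-36, 0], [0, 0]] = (-36)·[1, 0][1, 0]ᵀ, so take a₁ = [0, 1], b₁ = [3, -2], a₂ = [1, 0], b₂ = [1, 0].
Each slice is an integer combination of E₁ = a₁b₁ᵀ and E₂ = a₂b₂ᵀ: S₁ = −9·E₁ + 18·E₂, S₂ = −3·E₁ + 18·E₂; reading off coefficients, c₁ = [-9, -3] and c₂ = [18, 18].
Hence T = [0, 1] ⊗ [3, -2] ⊗ [-9, -3] + [1, 0] ⊗ [1, 0] ⊗ [18, 18], so rank(T) ≤ 2.
These bounds meet, so rank(T) = 2.

2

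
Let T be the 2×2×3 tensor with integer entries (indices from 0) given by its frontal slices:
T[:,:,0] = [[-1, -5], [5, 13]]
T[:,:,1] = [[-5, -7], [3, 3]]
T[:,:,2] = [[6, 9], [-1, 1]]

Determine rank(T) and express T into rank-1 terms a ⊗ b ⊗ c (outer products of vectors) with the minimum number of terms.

Lower bound: the mode-3 unfolding of T (rows indexed by k, columns by (i,j) = (0,0), (0,1), (1,0), (1,1)) is [[-1, -5, 5, 13], [-5, -7, 3, 3], [6, 9, -1, 1]].
There the 3×3 minor on rows k ∈ {0, 1, 2}, columns (i,j) ∈ {(0,0), (0,1), (1,0)} is det [[-1, -5, 5], [-5, -7, 3], [6, 9, -1]] = -60 ≠ 0, so this unfolding has rank ≥ 3; CP rank is at least every unfolding rank, so rank(T) ≥ 3. (This is only a lower bound: in general the CP rank may exceed every unfolding rank, so we still need to exhibit 3 rank-1 terms summing to T.)
Upper bound: T is a sum of 3 rank-1 terms, T = [1, -1] ⊗ [1, -1] ⊗ [1, -1, 1] + [1, 2] ⊗ [1, 2] ⊗ [2, 0, 1] + [2, -1] ⊗ [1, 2] ⊗ [-2, -2, 2] (written with every a and b primitive with positive leading entry and the scale carried by c; CP decompositions are not unique, and this one is verified by expanding entrywise), so rank(T) ≤ 3.
These bounds meet, so rank(T) = 3.
Check entry T[1,0,2] = -1: (-1)·(1)·(1) + (2)·(1)·(1) + (-1)·(1)·(2) = -1.

rank(T) = 3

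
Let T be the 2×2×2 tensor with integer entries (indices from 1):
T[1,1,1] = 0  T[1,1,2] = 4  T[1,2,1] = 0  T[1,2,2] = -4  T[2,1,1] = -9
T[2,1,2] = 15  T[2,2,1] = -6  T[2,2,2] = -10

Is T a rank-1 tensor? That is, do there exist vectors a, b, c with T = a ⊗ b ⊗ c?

The mode-1 unfolding of T (rows indexed by i, columns by (j,k) = (1,1), (1,2), (2,1), (2,2)) is [[0, 4, 0, -4], [-9, 15, -6, -10]].
There the 2×2 minor on rows i ∈ {1, 2}, columns (j,k) ∈ {(1,1), (1,2)} is det [[0, 4], [-9, 15]] = 36 ≠ 0, so this unfolding has rank ≥ 2; CP rank is at least every unfolding rank, so rank(T) ≥ 2.
In particular rank(T) ≥ 2 > 1, so T is not rank-1.

No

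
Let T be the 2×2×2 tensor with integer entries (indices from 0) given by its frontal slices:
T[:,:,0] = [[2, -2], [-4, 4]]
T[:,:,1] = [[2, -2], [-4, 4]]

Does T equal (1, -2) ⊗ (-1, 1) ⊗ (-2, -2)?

Reconstruct entrywise from the claimed factors. For example, T[1,1,1] = 4 and Σₗ aₗ[1]bₗ[1]cₗ[1] = (-2)·(1)·(-2) = 4; checking all 8 entries, every one matches. The claim holds.

Yes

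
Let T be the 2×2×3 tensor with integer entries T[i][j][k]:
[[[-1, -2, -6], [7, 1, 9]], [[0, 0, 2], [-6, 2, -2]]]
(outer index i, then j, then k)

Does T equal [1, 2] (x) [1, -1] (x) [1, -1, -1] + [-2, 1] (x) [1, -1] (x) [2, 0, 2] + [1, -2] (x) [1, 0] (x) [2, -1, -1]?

Reconstruct entry (0,1,0) from the claimed factors: Σₗ aₗ[0]bₗ[1]cₗ[0] = (1)·(-1)·(1) + (-2)·(-1)·(2) + (1)·(0)·(2) = 3, but T[0,1,0] = 7. The claim is false.

No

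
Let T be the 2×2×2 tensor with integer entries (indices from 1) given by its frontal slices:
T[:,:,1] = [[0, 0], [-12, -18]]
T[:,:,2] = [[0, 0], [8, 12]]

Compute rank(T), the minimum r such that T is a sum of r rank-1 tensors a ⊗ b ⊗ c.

1

Lower bound: T ≠ 0 (e.g. T[2,1,1] = -12), so rank(T) ≥ 1.
Upper bound: if T = a ⊗ b ⊗ c then every fibre of T is a multiple of the corresponding factor, so read the factors off the fibres through the nonzero entry T[2,1,1] = -12.
The mode-1 fibre T[:,1,1] = [0, -12] gives a = (0, 1) (primitive direction); the mode-2 fibre T[2,:,1] = [-12, -18] gives b = (2, 3); then c[k] = T[2,1,k] / (a[2]·b[1]) = [-12, 8] / 2 = (-6, 4).
Expanding (0, 1) ⊗ (2, 3) ⊗ (-6, 4) reproduces all 8 entries of T, so T = (0, 1) ⊗ (2, 3) ⊗ (-6, 4) and rank(T) ≤ 1.
These bounds meet, so rank(T) = 1.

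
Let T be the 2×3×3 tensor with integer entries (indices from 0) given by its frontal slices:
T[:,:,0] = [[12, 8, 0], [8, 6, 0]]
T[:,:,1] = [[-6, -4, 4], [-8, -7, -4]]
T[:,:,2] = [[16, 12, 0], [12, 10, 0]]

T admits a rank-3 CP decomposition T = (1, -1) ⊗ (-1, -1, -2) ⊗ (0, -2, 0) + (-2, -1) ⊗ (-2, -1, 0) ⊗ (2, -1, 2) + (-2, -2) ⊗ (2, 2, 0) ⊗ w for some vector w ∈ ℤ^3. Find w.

Subtract the known terms from T to get the rank-1 residual R = (-2, -2) ⊗ (2, 2, 0) ⊗ w, so R[i,j,k] = a[i]·b[j]·w[k]. Pick indices with nonzero a[0]·b[0] = (-2)·(2) = -4. Only the fibre through (0,0,·) is needed: R[0,0,:] = T[0,0,:] − Σₗ aₗ[0]bₗ[0]cₗ = [12, -6, 16] − (1)·(-1)·(0, -2, 0) − (-2)·(-2)·(2, -1, 2) = [4, -4, 8]. Then w[k] = R[0,0,k] / -4 for each k, giving w = [4, -4, 8] / -4 = (-1, 1, -2).

w = (-1, 1, -2)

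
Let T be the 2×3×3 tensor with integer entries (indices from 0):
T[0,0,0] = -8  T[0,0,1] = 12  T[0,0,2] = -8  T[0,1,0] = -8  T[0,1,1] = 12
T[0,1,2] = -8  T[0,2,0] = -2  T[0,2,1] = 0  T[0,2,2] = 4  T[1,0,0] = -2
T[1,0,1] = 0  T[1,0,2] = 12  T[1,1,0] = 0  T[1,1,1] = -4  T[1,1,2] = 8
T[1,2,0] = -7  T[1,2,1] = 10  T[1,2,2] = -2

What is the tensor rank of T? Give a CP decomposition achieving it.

Lower bound: the mode-3 unfolding of T (rows indexed by k, columns by (i,j) = (0,0), (0,1), (0,2), (1,0), (1,1), (1,2)) is [[-8, -8, -2, -2, 0, -7], [12, 12, 0, 0, -4, 10], [-8, -8, 4, 12, 8, -2]].
There the 3×3 minor on rows k ∈ {0, 1, 2}, columns (i,j) ∈ {(0,0), (0,2), (1,0)} is det [[-8, -2, -2], [12, 0, 0], [-8, 4, 12]] = 192 ≠ 0, so this unfolding has rank ≥ 3; CP rank is at least every unfolding rank, so rank(T) ≥ 3. (This is only a lower bound: in general the CP rank may exceed every unfolding rank, so we still need to exhibit 3 rank-1 terms summing to T.)
Upper bound: T is a sum of 3 rank-1 terms, T = [0, 1] ⊗ [2, 0, 1] ⊗ [-1, 2, 2] + [1, -1] ⊗ [2, 2, -1] ⊗ [-2, 4, -4] + [1, 1] ⊗ [1, 1, 1] ⊗ [-4, 4, 0] (written with every a and b primitive with positive leading entry and the scale carried by c; CP decompositions are not unique, and this one is verified by expanding entrywise), so rank(T) ≤ 3.
These bounds meet, so rank(T) = 3.
Check entry T[1,1,2] = 8: (1)·(0)·(2) + (-1)·(2)·(-4) + (1)·(1)·(0) = 8.

rank(T) = 3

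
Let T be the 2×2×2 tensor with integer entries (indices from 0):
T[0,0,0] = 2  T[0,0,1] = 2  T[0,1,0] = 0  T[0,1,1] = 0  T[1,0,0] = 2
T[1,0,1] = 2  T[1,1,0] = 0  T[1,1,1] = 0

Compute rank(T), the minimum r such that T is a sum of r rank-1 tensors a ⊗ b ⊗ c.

1

Lower bound: T ≠ 0 (e.g. T[0,0,0] = 2), so rank(T) ≥ 1.
Upper bound: if T = a ⊗ b ⊗ c then every fibre of T is a multiple of the corresponding factor, so read the factors off the fibres through the nonzero entry T[0,0,0] = 2.
The mode-1 fibre T[:,0,0] = [2, 2] gives a = [1, 1] (primitive direction); the mode-2 fibre T[0,:,0] = [2, 0] gives b = [1, 0]; then c[k] = T[0,0,k] / (a[0]·b[0]) = [2, 2] / 1 = [2, 2].
Expanding [1, 1] ⊗ [1, 0] ⊗ [2, 2] reproduces all 8 entries of T, so T = [1, 1] ⊗ [1, 0] ⊗ [2, 2] and rank(T) ≤ 1.
These bounds meet, so rank(T) = 1.
Check entry T[0,0,1] = 2: (1)·(1)·(2) = 2.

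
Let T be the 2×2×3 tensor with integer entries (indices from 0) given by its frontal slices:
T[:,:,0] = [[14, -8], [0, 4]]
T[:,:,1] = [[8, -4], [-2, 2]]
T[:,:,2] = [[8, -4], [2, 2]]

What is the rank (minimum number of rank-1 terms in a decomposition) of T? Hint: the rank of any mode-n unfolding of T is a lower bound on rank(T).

3

Lower bound: the mode-3 unfolding of T (rows indexed by k, columns by (i,j) = (0,0), (0,1), (1,0), (1,1)) is [[14, -8, 0, 4], [8, -4, -2, 2], [8, -4, 2, 2]].
There the 3×3 minor on rows k ∈ {0, 1, 2}, columns (i,j) ∈ {(0,0), (0,1), (1,0)} is det [[14, -8, 0], [8, -4, -2], [8, -4, 2]] = 32 ≠ 0, so this unfolding has rank ≥ 3; CP rank is at least every unfolding rank, so rank(T) ≥ 3. (Flattening ranks never certify an upper bound on CP rank; for that we must actually write T with 3 rank-1 terms.)
Upper bound: T is a sum of 3 rank-1 terms, T = (1, 0) ⊗ (1, 0) ⊗ (2, 4, 0) + (1, 1) ⊗ (1, 0) ⊗ (4, 0, 4) + (2, -1) ⊗ (1, -1) ⊗ (4, 2, 2) (one valid choice — decompositions are not unique — normalised so each a, b is primitive with positive first nonzero entry; check it by expanding all entries), so rank(T) ≤ 3.
These bounds meet, so rank(T) = 3.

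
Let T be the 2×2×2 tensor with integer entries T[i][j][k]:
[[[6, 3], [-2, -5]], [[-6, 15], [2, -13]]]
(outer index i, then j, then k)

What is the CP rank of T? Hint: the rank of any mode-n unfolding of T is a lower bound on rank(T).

Lower bound: the mode-3 unfolding of T (rows indexed by k, columns by (i,j) = (0,0), (0,1), (1,0), (1,1)) is [[6, -2, -6, 2], [3, -5, 15, -13]].
There the 2×2 minor on rows k ∈ {0, 1}, columns (i,j) ∈ {(0,0), (0,1)} is det [[6, -2], [3, -5]] = -24 ≠ 0, so this unfolding has rank ≥ 2; CP rank is at least every unfolding rank, so rank(T) ≥ 2. (Flattening ranks never certify an upper bound on CP rank; for that we must actually write T with 2 rank-1 terms.)
Upper bound — finding two terms. Write S_k = T[:,:,k] for the frontal slices: S₀ = [[6, -2], [-6, 2]], S₁ = [[3, -5], [15, -13]].
If T = a₁ ⊗ b₁ ⊗ c₁ + a₂ ⊗ b₂ ⊗ c₂ then each S_k = c₁[k]·a₁b₁ᵀ + c₂[k]·a₂b₂ᵀ. S₀ and S₁ are linearly independent, so a₁b₁ᵀ and a₂b₂ᵀ must span the same plane of matrices: they are the rank-1 matrices of the form x·S₀ + y·S₁.
det(x·S₀ + y·S₁) is −72·xy + 36·y² = (-36)·(2·x − y)(y), vanishing at (x:y) = (1:2) and (1:0).
M₁ = S₀ + 2·S₁ = [[12, -12], [24, -24]] = 12·[1, 2][1, -1]ᵀ and M₂ = S₀ = [[6, -2], [-6, 2]] = 2·[1, -1][3, -1]ᵀ, so take a₁ = [1, 2], b₁ = [1, -1], a₂ = [1, -1], b₂ = [3, -1].
Each slice is an integer combination of E₁ = a₁b₁ᵀ and E₂ = a₂b₂ᵀ: S₀ = 2·E₂, S₁ = 6·E₁ − E₂; reading off coefficients, c₁ = [0, 6] and c₂ = [2, -1].
Hence T = [1, 2] ⊗ [1, -1] ⊗ [0, 6] + [1, -1] ⊗ [3, -1] ⊗ [2, -1], so rank(T) ≤ 2.
These bounds meet, so rank(T) = 2.

2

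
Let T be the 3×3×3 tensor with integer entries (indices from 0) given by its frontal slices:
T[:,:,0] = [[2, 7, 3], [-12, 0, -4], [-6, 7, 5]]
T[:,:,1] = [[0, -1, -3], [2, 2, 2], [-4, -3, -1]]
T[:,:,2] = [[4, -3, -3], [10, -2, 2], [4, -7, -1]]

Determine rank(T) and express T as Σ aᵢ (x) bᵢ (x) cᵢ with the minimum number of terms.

rank(T) = 3

Lower bound: in the mode-3 unfolding of T (rows indexed by k, columns by (i,j)) the 3×3 minor on rows k ∈ {0, 1, 2}, columns (i,j) ∈ {(0,0), (0,1), (0,2)} is det [[2, 7, 3], [0, -1, -3], [4, -3, -3]] = -84 ≠ 0, so that unfolding has rank ≥ 3 and hence rank(T) ≥ 3 (CP rank is at least every unfolding rank, though it can be larger).
Upper bound: T is a sum of 3 rank-1 terms, T = [1, -1, 1] (x) [1, 1, 1] (x) [4, -2, -2] + [1, 0, -1] (x) [2, 1, -1] (x) [1, 1, 1] + [1, 2, 2] (x) [2, -1, 0] (x) [-2, 0, 2] (written with every a and b primitive with positive leading entry and the scale carried by c; CP decompositions are not unique, and this one is verified by expanding entrywise), so rank(T) ≤ 3.
These bounds meet, so rank(T) = 3.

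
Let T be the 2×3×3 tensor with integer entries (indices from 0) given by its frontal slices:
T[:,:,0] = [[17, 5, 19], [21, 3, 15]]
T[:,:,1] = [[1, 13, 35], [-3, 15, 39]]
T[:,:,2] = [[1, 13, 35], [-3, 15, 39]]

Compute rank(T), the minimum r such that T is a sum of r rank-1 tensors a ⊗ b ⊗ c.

2

Lower bound: in the mode-1 unfolding of T (rows indexed by i, columns by (j,k)) the 2×2 minor on rows i ∈ {0, 1}, columns (j,k) ∈ {(0,0), (0,1)} is det [[17, 1], [21, -3]] = -72 ≠ 0, so that unfolding has rank ≥ 2 and hence rank(T) ≥ 2 (CP rank is at least every unfolding rank, though it can be larger).
Upper bound: with S_k = T[:,:,k], the two rank-1 terms a₁b₁ᵀ, a₂b₂ᵀ are the rank-1 members of the pencil x·S₀ + y·S₁.
The 2×2 minor of x·S₀ + y·S₁ on rows {0,1}, columns {0,1} is −54·x² + 54·y² = (-54)·(x − y)(x + y), vanishing at (x:y) = (1:1) and (1:-1).
M₁ = S₀ + S₁ = [[18, 18, 54], [18, 18, 54]] = 18·[1, 1][1, 1, 3]ᵀ and M₂ = S₀ − S₁ = [[16, -8, -16], [24, -12, -24]] = 4·[2, 3][2, -1, -2]ᵀ, so take a₁ = [1, 1], b₁ = [1, 1, 3], a₂ = [2, 3], b₂ = [2, -1, -2].
Each slice is an integer combination of E₁ = a₁b₁ᵀ and E₂ = a₂b₂ᵀ: S₀ = 9·E₁ + 2·E₂, S₁ = 9·E₁ − 2·E₂, S₂ = 9·E₁ − 2·E₂; reading off coefficients, c₁ = [9, 9, 9] and c₂ = [2, -2, -2].
Hence T = [1, 1] ⊗ [1, 1, 3] ⊗ [9, 9, 9] + [2, 3] ⊗ [2, -1, -2] ⊗ [2, -2, -2], so rank(T) ≤ 2.
These bounds meet, so rank(T) = 2.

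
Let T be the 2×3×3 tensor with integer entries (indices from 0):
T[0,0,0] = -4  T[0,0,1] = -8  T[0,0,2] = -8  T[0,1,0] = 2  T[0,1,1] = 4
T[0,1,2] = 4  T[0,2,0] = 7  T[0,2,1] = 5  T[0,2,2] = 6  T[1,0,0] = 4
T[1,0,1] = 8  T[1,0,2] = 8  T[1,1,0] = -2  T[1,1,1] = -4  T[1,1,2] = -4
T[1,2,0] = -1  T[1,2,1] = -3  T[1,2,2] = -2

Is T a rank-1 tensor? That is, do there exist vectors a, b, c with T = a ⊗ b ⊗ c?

The mode-3 unfolding of T (rows indexed by k, columns by (i,j) = (0,0), (0,1), (0,2), (1,0), (1,1), (1,2)) is [[-4, 2, 7, 4, -2, -1], [-8, 4, 5, 8, -4, -3], [-8, 4, 6, 8, -4, -2]].
There the 3×3 minor on rows k ∈ {0, 1, 2}, columns (i,j) ∈ {(0,0), (0,2), (1,2)} is det [[-4, 7, -1], [-8, 5, -3], [-8, 6, -2]] = 32 ≠ 0, so this unfolding has rank ≥ 3; CP rank is at least every unfolding rank, so rank(T) ≥ 3.
In particular rank(T) ≥ 3 > 1, so T is not rank-1.

No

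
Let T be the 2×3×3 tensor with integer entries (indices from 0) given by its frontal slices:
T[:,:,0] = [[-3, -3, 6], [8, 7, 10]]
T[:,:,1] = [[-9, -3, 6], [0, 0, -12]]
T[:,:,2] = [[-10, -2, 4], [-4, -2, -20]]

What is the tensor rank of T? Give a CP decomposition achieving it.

Lower bound: the mode-3 unfolding of T (rows indexed by k, columns by (i,j) = (0,0), (0,1), (0,2), (1,0), (1,1), (1,2)) is [[-3, -3, 6, 8, 7, 10], [-9, -3, 6, 0, 0, -12], [-10, -2, 4, -4, -2, -20]].
There the 3×3 minor on rows k ∈ {0, 1, 2}, columns (i,j) ∈ {(0,0), (0,1), (1,0)} is det [[-3, -3, 8], [-9, -3, 0], [-10, -2, -4]] = -24 ≠ 0, so this unfolding has rank ≥ 3; CP rank is at least every unfolding rank, so rank(T) ≥ 3. (Flattening ranks never certify an upper bound on CP rank; for that we must actually write T with 3 rank-1 terms.)
Upper bound: T is a sum of 3 rank-1 terms, T = (0, 1) ⊗ (1, 2, 2) ⊗ (4, -2, -4) + (1, 2) ⊗ (1, -1, 2) ⊗ (1, -1, -2) + (2, -1) ⊗ (2, 1, -2) ⊗ (-1, -2, -2) (written with every a and b primitive with positive leading entry and the scale carried by c; CP decompositions are not unique, and this one is verified by expanding entrywise), so rank(T) ≤ 3.
These bounds meet, so rank(T) = 3.

rank(T) = 3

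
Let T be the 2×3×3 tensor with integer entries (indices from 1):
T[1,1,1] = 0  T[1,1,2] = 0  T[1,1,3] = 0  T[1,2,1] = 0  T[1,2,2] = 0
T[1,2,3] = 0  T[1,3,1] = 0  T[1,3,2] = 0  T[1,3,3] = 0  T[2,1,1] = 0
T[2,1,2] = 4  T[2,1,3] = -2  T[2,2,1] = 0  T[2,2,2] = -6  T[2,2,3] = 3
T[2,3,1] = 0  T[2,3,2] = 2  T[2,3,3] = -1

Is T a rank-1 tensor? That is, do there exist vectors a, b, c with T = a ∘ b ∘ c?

If T = a ∘ b ∘ c then every fibre of T is a multiple of the corresponding factor, so read the factors off the fibres through the nonzero entry T[2,1,2] = 4.
The mode-1 fibre T[:,1,2] = [0, 4] gives a = [0, 1] (primitive direction); the mode-2 fibre T[2,:,2] = [4, -6, 2] gives b = [2, -3, 1]; then c[k] = T[2,1,k] / (a[2]·b[1]) = [0, 4, -2] / 2 = [0, 2, -1].
Expanding [0, 1] ∘ [2, -3, 1] ∘ [0, 2, -1] reproduces all 18 entries of T, so T = [0, 1] ∘ [2, -3, 1] ∘ [0, 2, -1] and rank(T) ≤ 1.
Equivalently every frontal slice T[:,:,k] is c[k] times the rank-1 matrix [0, 1] ∘ [2, -3, 1]. So T has rank 1 (it is nonzero).

Yes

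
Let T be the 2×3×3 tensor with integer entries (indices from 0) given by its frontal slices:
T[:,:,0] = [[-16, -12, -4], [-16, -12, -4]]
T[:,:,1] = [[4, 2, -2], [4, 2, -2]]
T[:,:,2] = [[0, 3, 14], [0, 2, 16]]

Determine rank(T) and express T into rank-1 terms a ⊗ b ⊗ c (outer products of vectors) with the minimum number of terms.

rank(T) = 3

Lower bound: in the mode-3 unfolding of T (rows indexed by k, columns by (i,j)) the 3×3 minor on rows k ∈ {0, 1, 2}, columns (i,j) ∈ {(0,0), (0,1), (0,2)} is det [[-16, -12, -4], [4, 2, -2], [0, 3, 14]] = 80 ≠ 0, so that unfolding has rank ≥ 3 and hence rank(T) ≥ 3 (CP rank is at least every unfolding rank, though it can be larger).
Upper bound: T is a sum of 3 rank-1 terms, T = [1, 1] ⊗ [1, 1, 1] ⊗ [-8, 0, 8] + [1, 1] ⊗ [2, 1, -1] ⊗ [-4, 2, -4] + [1, 2] ⊗ [0, 1, -2] ⊗ [0, 0, -1] (written with every a and b primitive with positive leading entry and the scale carried by c; CP decompositions are not unique, and this one is verified by expanding entrywise), so rank(T) ≤ 3.
These bounds meet, so rank(T) = 3.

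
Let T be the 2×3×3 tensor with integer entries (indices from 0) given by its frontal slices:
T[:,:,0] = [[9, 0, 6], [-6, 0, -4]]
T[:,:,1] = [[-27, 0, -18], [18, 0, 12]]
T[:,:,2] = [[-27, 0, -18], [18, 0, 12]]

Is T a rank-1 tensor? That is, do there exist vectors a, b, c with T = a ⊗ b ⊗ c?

Yes

If T = a ⊗ b ⊗ c then every fibre of T is a multiple of the corresponding factor, so read the factors off the fibres through the nonzero entry T[0,0,0] = 9.
The mode-1 fibre T[:,0,0] = [9, -6] gives a = (3, -2) (primitive direction); the mode-2 fibre T[0,:,0] = [9, 0, 6] gives b = (3, 0, 2); then c[k] = T[0,0,k] / (a[0]·b[0]) = [9, -27, -27] / 9 = (1, -3, -3).
Expanding (3, -2) ⊗ (3, 0, 2) ⊗ (1, -3, -3) reproduces all 18 entries of T, so T = (3, -2) ⊗ (3, 0, 2) ⊗ (1, -3, -3) and rank(T) ≤ 1.
Equivalently every frontal slice T[:,:,k] is c[k] times the rank-1 matrix (3, -2) ⊗ (3, 0, 2). So T has rank 1 (it is nonzero).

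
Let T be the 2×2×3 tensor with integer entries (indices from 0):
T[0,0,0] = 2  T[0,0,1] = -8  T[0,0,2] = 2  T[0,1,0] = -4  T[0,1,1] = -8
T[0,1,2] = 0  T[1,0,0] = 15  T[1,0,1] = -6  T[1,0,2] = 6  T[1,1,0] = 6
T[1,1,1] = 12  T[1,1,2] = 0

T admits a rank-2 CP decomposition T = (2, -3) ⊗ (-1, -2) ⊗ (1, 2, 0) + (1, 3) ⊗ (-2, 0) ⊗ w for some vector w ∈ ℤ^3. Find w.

w = (-2, 2, -1)

Subtract the known terms from T to get the rank-1 residual R = (1, 3) ⊗ (-2, 0) ⊗ w, so R[i,j,k] = a[i]·b[j]·w[k]. Pick indices with nonzero a[0]·b[0] = (1)·(-2) = -2. Only the fibre through (0,0,·) is needed: R[0,0,:] = T[0,0,:] − Σₗ aₗ[0]bₗ[0]cₗ = [2, -8, 2] − (2)·(-1)·(1, 2, 0) = [4, -4, 2]. Then w[k] = R[0,0,k] / -2 for each k, giving w = [4, -4, 2] / -2 = (-2, 2, -1).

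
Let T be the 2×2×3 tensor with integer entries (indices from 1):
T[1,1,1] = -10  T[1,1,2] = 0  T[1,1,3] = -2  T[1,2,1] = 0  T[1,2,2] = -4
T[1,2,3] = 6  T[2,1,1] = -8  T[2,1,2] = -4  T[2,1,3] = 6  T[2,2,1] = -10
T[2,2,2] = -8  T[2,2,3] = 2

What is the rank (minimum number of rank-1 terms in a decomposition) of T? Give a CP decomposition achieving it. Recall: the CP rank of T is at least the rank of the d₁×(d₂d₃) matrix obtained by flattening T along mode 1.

Lower bound: the mode-3 unfolding of T (rows indexed by k, columns by (i,j) = (1,1), (1,2), (2,1), (2,2)) is [[-10, 0, -8, -10], [0, -4, -4, -8], [-2, 6, 6, 2]].
There the 3×3 minor on rows k ∈ {1, 2, 3}, columns (i,j) ∈ {(1,1), (1,2), (2,1)} is det [[-10, 0, -8], [0, -4, -4], [-2, 6, 6]] = 64 ≠ 0, so this unfolding has rank ≥ 3; CP rank is at least every unfolding rank, so rank(T) ≥ 3. (Unfolding ranks only ever bound the CP rank from below — rank(T) can be strictly larger than all of them — so the matching upper bound has to come from an explicit 3-term decomposition.)
Upper bound: T is a sum of 3 rank-1 terms, T = (1, 1) ⊗ (1, 0) ⊗ (-2, 4, 0) + (1, 2) ⊗ (1, 1) ⊗ (-4, -4, 2) + (2, -1) ⊗ (1, -1) ⊗ (-2, 0, -2) (written with every a and b primitive with positive leading entry and the scale carried by c; CP decompositions are not unique, and this one is verified by expanding entrywise), so rank(T) ≤ 3.
These bounds meet, so rank(T) = 3.

rank(T) = 3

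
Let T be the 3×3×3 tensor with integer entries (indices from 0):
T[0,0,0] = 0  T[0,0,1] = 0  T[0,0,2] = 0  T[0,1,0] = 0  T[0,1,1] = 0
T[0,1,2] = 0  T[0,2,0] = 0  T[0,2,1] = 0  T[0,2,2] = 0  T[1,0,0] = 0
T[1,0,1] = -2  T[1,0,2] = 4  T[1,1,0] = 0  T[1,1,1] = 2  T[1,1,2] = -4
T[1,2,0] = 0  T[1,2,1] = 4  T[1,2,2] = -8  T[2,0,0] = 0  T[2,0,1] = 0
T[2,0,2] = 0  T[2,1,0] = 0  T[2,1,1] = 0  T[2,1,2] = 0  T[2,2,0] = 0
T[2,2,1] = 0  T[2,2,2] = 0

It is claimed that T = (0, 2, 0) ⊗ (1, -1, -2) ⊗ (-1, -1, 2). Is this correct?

No

Reconstruct entry (1,0,0) from the claimed factors: Σₗ aₗ[1]bₗ[0]cₗ[0] = (2)·(1)·(-1) = -2, but T[1,0,0] = 0. The claim is false.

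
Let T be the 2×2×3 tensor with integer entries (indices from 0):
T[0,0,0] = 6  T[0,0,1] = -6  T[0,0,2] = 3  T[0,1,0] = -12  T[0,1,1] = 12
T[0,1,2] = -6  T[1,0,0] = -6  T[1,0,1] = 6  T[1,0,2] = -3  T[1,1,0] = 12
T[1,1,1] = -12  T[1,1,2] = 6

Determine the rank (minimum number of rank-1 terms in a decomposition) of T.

Lower bound: T ≠ 0 (e.g. T[0,0,0] = 6), so rank(T) ≥ 1.
Upper bound: if T = a (x) b (x) c then every fibre of T is a multiple of the corresponding factor, so read the factors off the fibres through the nonzero entry T[0,0,0] = 6.
The mode-1 fibre T[:,0,0] = [6, -6] gives a = [1, -1] (primitive direction); the mode-2 fibre T[0,:,0] = [6, -12] gives b = [1, -2]; then c[k] = T[0,0,k] / (a[0]·b[0]) = [6, -6, 3] / 1 = [6, -6, 3].
Expanding [1, -1] (x) [1, -2] (x) [6, -6, 3] reproduces all 12 entries of T, so T = [1, -1] (x) [1, -2] (x) [6, -6, 3] and rank(T) ≤ 1.
These bounds meet, so rank(T) = 1.

1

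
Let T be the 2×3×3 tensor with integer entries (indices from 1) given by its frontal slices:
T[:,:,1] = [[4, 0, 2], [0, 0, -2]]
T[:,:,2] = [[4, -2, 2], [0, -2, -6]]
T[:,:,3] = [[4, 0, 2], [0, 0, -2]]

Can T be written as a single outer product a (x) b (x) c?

The mode-2 unfolding of T (rows indexed by j, columns by (i,k) = (1,1), (1,2), (1,3), (2,1), (2,2), (2,3)) is [[4, 4, 4, 0, 0, 0], [0, -2, 0, 0, -2, 0], [2, 2, 2, -2, -6, -2]].
There the 3×3 minor on rows j ∈ {1, 2, 3}, columns (i,k) ∈ {(1,1), (1,2), (2,1)} is det [[4, 4, 0], [0, -2, 0], [2, 2, -2]] = 16 ≠ 0, so this unfolding has rank ≥ 3; CP rank is at least every unfolding rank, so rank(T) ≥ 3.
In particular rank(T) ≥ 3 > 1, so T is not rank-1.

No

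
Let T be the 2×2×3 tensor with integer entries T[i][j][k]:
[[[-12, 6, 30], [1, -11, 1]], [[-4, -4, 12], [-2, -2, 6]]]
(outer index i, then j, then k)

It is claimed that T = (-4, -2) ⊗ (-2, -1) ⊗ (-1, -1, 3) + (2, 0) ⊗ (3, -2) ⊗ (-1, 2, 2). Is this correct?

No

Reconstruct entry (0,0,0) from the claimed factors: Σₗ aₗ[0]bₗ[0]cₗ[0] = (-4)·(-2)·(-1) + (2)·(3)·(-1) = -14, but T[0,0,0] = -12. The claim is false.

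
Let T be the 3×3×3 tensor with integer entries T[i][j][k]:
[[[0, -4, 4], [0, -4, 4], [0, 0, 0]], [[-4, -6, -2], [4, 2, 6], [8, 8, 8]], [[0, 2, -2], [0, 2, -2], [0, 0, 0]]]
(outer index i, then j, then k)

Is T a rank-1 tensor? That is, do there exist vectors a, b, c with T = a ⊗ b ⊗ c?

The mode-2 unfolding of T (rows indexed by j, columns by (i,k) = (0,0), (0,1), (0,2), (1,0), (1,1), (1,2), (2,0), (2,1), (2,2)) is [[0, -4, 4, -4, -6, -2, 0, 2, -2], [0, -4, 4, 4, 2, 6, 0, 2, -2], [0, 0, 0, 8, 8, 8, 0, 0, 0]].
There the 2×2 minor on rows j ∈ {0, 1}, columns (i,k) ∈ {(0,1), (1,0)} is det [[-4, -4], [-4, 4]] = -32 ≠ 0, so this unfolding has rank ≥ 2; CP rank is at least every unfolding rank, so rank(T) ≥ 2.
In particular rank(T) ≥ 2 > 1, so T is not rank-1.

No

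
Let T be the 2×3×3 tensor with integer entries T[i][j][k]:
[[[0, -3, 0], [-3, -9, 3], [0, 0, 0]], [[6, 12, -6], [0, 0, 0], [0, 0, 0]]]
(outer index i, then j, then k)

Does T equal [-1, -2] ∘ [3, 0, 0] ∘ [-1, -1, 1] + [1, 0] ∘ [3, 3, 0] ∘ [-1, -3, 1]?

No

Reconstruct entry (0,0,1) from the claimed factors: Σₗ aₗ[0]bₗ[0]cₗ[1] = (-1)·(3)·(-1) + (1)·(3)·(-3) = -6, but T[0,0,1] = -3. The claim is false.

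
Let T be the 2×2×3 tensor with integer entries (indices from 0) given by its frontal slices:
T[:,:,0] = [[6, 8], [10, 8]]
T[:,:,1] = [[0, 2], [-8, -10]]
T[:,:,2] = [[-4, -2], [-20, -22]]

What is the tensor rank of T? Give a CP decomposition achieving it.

rank(T) = 2

Lower bound: the mode-1 unfolding of T (rows indexed by i, columns by (j,k) = (0,0), (0,1), (0,2), (1,0), (1,1), (1,2)) is [[6, 0, -4, 8, 2, -2], [10, -8, -20, 8, -10, -22]].
There the 2×2 minor on rows i ∈ {0, 1}, columns (j,k) ∈ {(0,0), (0,1)} is det [[6, 0], [10, -8]] = -48 ≠ 0, so this unfolding has rank ≥ 2; CP rank is at least every unfolding rank, so rank(T) ≥ 2. (This is only a lower bound: in general the CP rank may exceed every unfolding rank, so we still need to exhibit 2 rank-1 terms summing to T.)
Upper bound — finding two terms. Write S_k = T[:,:,k] for the frontal slices: S₀ = [[6, 8], [10, 8]], S₁ = [[0, 2], [-8, -10]], S₂ = [[-4, -2], [-20, -22]].
If T = a₁ ∘ b₁ ∘ c₁ + a₂ ∘ b₂ ∘ c₂ then each S_k = c₁[k]·a₁b₁ᵀ + c₂[k]·a₂b₂ᵀ. S₀ and S₁ are linearly independent, so a₁b₁ᵀ and a₂b₂ᵀ must span the same plane of matrices: they are the rank-1 matrices of the form x·S₀ + y·S₁.
det(x·S₀ + y·S₁) is −32·x² − 16·xy + 16·y² = (-16)·(2·x − y)(x + y), vanishing at (x:y) = (1:2) and (1:-1).
M₁ = S₀ + 2·S₁ = [[6, 12], [-6, -12]] = 6·[1, -1][1, 2]ᵀ and M₂ = S₀ − S₁ = [[6, 6], [18, 18]] = 6·[1, 3][1, 1]ᵀ, so take a₁ = [1, -1], b₁ = [1, 2], a₂ = [1, 3], b₂ = [1, 1].
Each slice is an integer combination of E₁ = a₁b₁ᵀ and E₂ = a₂b₂ᵀ: S₀ = 2·E₁ + 4·E₂, S₁ = 2·E₁ − 2·E₂, S₂ = 2·E₁ − 6·E₂; reading off coefficients, c₁ = [2, 2, 2] and c₂ = [4, -2, -6].
Hence T = [1, -1] ∘ [1, 2] ∘ [2, 2, 2] + [1, 3] ∘ [1, 1] ∘ [4, -2, -6], so rank(T) ≤ 2.
These bounds meet, so rank(T) = 2.
Check entry T[0,1,1] = 2: (1)·(2)·(2) + (1)·(1)·(-2) = 2.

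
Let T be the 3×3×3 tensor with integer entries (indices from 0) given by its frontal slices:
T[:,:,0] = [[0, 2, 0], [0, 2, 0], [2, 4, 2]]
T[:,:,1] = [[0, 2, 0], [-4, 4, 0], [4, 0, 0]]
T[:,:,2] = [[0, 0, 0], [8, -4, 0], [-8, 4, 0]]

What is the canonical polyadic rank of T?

Lower bound: the mode-3 unfolding of T (rows indexed by k, columns by (i,j) = (0,0), (0,1), (0,2), (1,0), (1,1), (1,2), (2,0), (2,1), (2,2)) is [[0, 2, 0, 0, 2, 0, 2, 4, 2], [0, 2, 0, -4, 4, 0, 4, 0, 0], [0, 0, 0, 8, -4, 0, -8, 4, 0]].
There the 3×3 minor on rows k ∈ {0, 1, 2}, columns (i,j) ∈ {(0,1), (1,0), (2,0)} is det [[2, 0, 2], [2, -4, 4], [0, 8, -8]] = 32 ≠ 0, so this unfolding has rank ≥ 3; CP rank is at least every unfolding rank, so rank(T) ≥ 3. (Flattening ranks never certify an upper bound on CP rank; for that we must actually write T with 3 rank-1 terms.)
Upper bound: T is a sum of 3 rank-1 terms, T = [0, 0, 1] ⊗ [1, 1, 1] ⊗ [2, 0, 0] + [0, 1, -1] ⊗ [2, -1, 0] ⊗ [0, -2, 4] + [1, 1, 1] ⊗ [0, 1, 0] ⊗ [2, 2, 0] (one valid choice — decompositions are not unique — normalised so each a, b is primitive with positive first nonzero entry; check it by expanding all entries), so rank(T) ≤ 3.
These bounds meet, so rank(T) = 3.

3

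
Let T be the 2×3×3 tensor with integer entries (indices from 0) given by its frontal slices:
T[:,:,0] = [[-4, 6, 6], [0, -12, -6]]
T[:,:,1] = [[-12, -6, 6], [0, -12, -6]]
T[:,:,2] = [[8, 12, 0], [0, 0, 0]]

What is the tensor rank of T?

Lower bound: in the mode-3 unfolding of T (rows indexed by k, columns by (i,j)) the 2×2 minor on rows k ∈ {0, 1}, columns (i,j) ∈ {(0,0), (0,1)} is det [[-4, 6], [-12, -6]] = 96 ≠ 0, so that unfolding has rank ≥ 2 and hence rank(T) ≥ 2 (CP rank is at least every unfolding rank, though it can be larger).
Upper bound: with S_k = T[:,:,k], the two rank-1 terms a₁b₁ᵀ, a₂b₂ᵀ are the rank-1 members of the pencil x·S₀ + y·S₁.
The 2×2 minor of x·S₀ + y·S₁ on rows {0,1}, columns {0,1} is 48·x² + 192·xy + 144·y² = 48·(x + 3·y)(x + y), vanishing at (x:y) = (3:-1) and (1:-1).
M₁ = 3·S₀ − S₁ = [[0, 24, 12], [0, -24, -12]] = 12·(1, -1)(0, 2, 1)ᵀ and M₂ = S₀ − S₁ = [[8, 12, 0], [0, 0, 0]] = 4·(1, 0)(2, 3, 0)ᵀ, so take a₁ = (1, -1), b₁ = (0, 2, 1), a₂ = (1, 0), b₂ = (2, 3, 0).
Each slice is an integer combination of E₁ = a₁b₁ᵀ and E₂ = a₂b₂ᵀ: S₀ = 6·E₁ − 2·E₂, S₁ = 6·E₁ − 6·E₂, S₂ = 4·E₂; reading off coefficients, c₁ = (6, 6, 0) and c₂ = (-2, -6, 4).
Hence T = (1, -1) (x) (0, 2, 1) (x) (6, 6, 0) + (1, 0) (x) (2, 3, 0) (x) (-2, -6, 4), so rank(T) ≤ 2.
These bounds meet, so rank(T) = 2.

2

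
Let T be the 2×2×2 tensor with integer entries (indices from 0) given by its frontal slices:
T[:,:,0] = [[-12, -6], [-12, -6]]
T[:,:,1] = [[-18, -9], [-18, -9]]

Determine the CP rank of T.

1

Lower bound: T ≠ 0 (e.g. T[0,0,0] = -12), so rank(T) ≥ 1.
Upper bound: if T = a ⊗ b ⊗ c then every fibre of T is a multiple of the corresponding factor, so read the factors off the fibres through the nonzero entry T[0,0,0] = -12.
The mode-1 fibre T[:,0,0] = [-12, -12] gives a = [1, 1] (primitive direction); the mode-2 fibre T[0,:,0] = [-12, -6] gives b = [2, 1]; then c[k] = T[0,0,k] / (a[0]·b[0]) = [-12, -18] / 2 = [-6, -9].
Expanding [1, 1] ⊗ [2, 1] ⊗ [-6, -9] reproduces all 8 entries of T, so T = [1, 1] ⊗ [2, 1] ⊗ [-6, -9] and rank(T) ≤ 1.
These bounds meet, so rank(T) = 1.
Check entry T[0,1,0] = -6: (1)·(1)·(-6) = -6.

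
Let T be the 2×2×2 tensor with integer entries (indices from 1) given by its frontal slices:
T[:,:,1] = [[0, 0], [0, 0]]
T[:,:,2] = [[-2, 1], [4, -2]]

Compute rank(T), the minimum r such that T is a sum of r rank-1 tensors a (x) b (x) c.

1

Lower bound: T ≠ 0 (e.g. T[1,1,2] = -2), so rank(T) ≥ 1.
Upper bound: if T = a (x) b (x) c then every fibre of T is a multiple of the corresponding factor, so read the factors off the fibres through the nonzero entry T[1,1,2] = -2.
The mode-1 fibre T[:,1,2] = [-2, 4] gives a = [1, -2] (primitive direction); the mode-2 fibre T[1,:,2] = [-2, 1] gives b = [2, -1]; then c[k] = T[1,1,k] / (a[1]·b[1]) = [0, -2] / 2 = [0, -1].
Expanding [1, -2] (x) [2, -1] (x) [0, -1] reproduces all 8 entries of T, so T = [1, -2] (x) [2, -1] (x) [0, -1] and rank(T) ≤ 1.
These bounds meet, so rank(T) = 1.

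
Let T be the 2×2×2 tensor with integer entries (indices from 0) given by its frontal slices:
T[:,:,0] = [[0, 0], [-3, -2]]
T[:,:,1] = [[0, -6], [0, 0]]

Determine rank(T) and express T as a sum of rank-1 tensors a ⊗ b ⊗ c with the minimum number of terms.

rank(T) = 2

Lower bound: in the mode-2 unfolding of T (rows indexed by j, columns by (i,k)) the 2×2 minor on rows j ∈ {0, 1}, columns (i,k) ∈ {(0,1), (1,0)} is det [[0, -3], [-6, -2]] = -18 ≠ 0, so that unfolding has rank ≥ 2 and hence rank(T) ≥ 2 (CP rank is at least every unfolding rank, though it can be larger).
Upper bound: with S_k = T[:,:,k], the two rank-1 terms a₁b₁ᵀ, a₂b₂ᵀ are the rank-1 members of the pencil x·S₀ + y·S₁.
det(x·S₀ + y·S₁) is −18·xy = (-18)·(y)(x), vanishing at (x:y) = (1:0) and (0:1).
M₁ = S₀ = [[0, 0], [-3, -2]] = −[0, 1][3, 2]ᵀ and M₂ = S₁ = [[0, -6], [0, 0]] = (-6)·[1, 0][0, 1]ᵀ, so take a₁ = [0, 1], b₁ = [3, 2], a₂ = [1, 0], b₂ = [0, 1].
Each slice is an integer combination of E₁ = a₁b₁ᵀ and E₂ = a₂b₂ᵀ: S₀ = −E₁, S₁ = −6·E₂; reading off coefficients, c₁ = [-1, 0] and c₂ = [0, -6].
Hence T = [0, 1] ⊗ [3, 2] ⊗ [-1, 0] + [1, 0] ⊗ [0, 1] ⊗ [0, -6], so rank(T) ≤ 2.
These bounds meet, so rank(T) = 2.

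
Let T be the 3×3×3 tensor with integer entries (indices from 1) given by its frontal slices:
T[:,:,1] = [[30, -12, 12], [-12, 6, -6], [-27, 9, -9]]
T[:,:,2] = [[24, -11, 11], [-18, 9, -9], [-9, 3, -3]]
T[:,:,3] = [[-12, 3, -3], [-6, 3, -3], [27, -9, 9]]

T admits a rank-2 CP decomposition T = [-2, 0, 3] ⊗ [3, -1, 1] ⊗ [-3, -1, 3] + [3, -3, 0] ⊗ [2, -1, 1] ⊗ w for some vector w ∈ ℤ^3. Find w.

w = [2, 3, 1]

Subtract the known terms from T to get the rank-1 residual R = [3, -3, 0] ⊗ [2, -1, 1] ⊗ w, so R[i,j,k] = a[i]·b[j]·w[k]. Pick indices with nonzero a[1]·b[1] = (3)·(2) = 6. Only the fibre through (1,1,·) is needed: R[1,1,:] = T[1,1,:] − Σₗ aₗ[1]bₗ[1]cₗ = [30, 24, -12] − (-2)·(3)·[-3, -1, 3] = [12, 18, 6]. Then w[k] = R[1,1,k] / 6 for each k, giving w = [12, 18, 6] / 6 = [2, 3, 1].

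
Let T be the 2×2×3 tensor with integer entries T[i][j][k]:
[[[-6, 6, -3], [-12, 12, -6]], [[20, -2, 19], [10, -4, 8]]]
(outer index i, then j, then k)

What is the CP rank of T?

Lower bound: the mode-2 unfolding of T (rows indexed by j, columns by (i,k) = (0,0), (0,1), (0,2), (1,0), (1,1), (1,2)) is [[-6, 6, -3, 20, -2, 19], [-12, 12, -6, 10, -4, 8]].
There the 2×2 minor on rows j ∈ {0, 1}, columns (i,k) ∈ {(0,0), (1,0)} is det [[-6, 20], [-12, 10]] = 180 ≠ 0, so this unfolding has rank ≥ 2; CP rank is at least every unfolding rank, so rank(T) ≥ 2. (Unfolding ranks only ever bound the CP rank from below — rank(T) can be strictly larger than all of them — so the matching upper bound has to come from an explicit 2-term decomposition.)
Upper bound — finding two terms. Write S_k = T[:,:,k] for the frontal slices: S₀ = [[-6, -12], [20, 10]], S₁ = [[6, 12], [-2, -4]], S₂ = [[-3, -6], [19, 8]].
If T = a₁ ⊗ b₁ ⊗ c₁ + a₂ ⊗ b₂ ⊗ c₂ then each S_k = c₁[k]·a₁b₁ᵀ + c₂[k]·a₂b₂ᵀ. S₀ and S₁ are linearly independent, so a₁b₁ᵀ and a₂b₂ᵀ must span the same plane of matrices: they are the rank-1 matrices of the form x·S₀ + y·S₁.
det(x·S₀ + y·S₁) is 180·x² − 180·xy = 180·(x − y)(x), vanishing at (x:y) = (1:1) and (0:1).
M₁ = S₀ + S₁ = [[0, 0], [18, 6]] = 6·[0, 1][3, 1]ᵀ and M₂ = S₁ = [[6, 12], [-2, -4]] = 2·[3, -1][1, 2]ᵀ, so take a₁ = [0, 1], b₁ = [3, 1], a₂ = [3, -1], b₂ = [1, 2].
Each slice is an integer combination of E₁ = a₁b₁ᵀ and E₂ = a₂b₂ᵀ: S₀ = 6·E₁ − 2·E₂, S₁ = 2·E₂, S₂ = 6·E₁ − E₂; reading off coefficients, c₁ = [6, 0, 6] and c₂ = [-2, 2, -1].
Hence T = [0, 1] ⊗ [3, 1] ⊗ [6, 0, 6] + [3, -1] ⊗ [1, 2] ⊗ [-2, 2, -1], so rank(T) ≤ 2.
These bounds meet, so rank(T) = 2.

2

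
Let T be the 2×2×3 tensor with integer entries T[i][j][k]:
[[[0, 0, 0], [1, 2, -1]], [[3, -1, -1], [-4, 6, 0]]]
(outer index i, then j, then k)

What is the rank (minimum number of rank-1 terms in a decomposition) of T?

Lower bound: the mode-3 unfolding of T (rows indexed by k, columns by (i,j) = (0,0), (0,1), (1,0), (1,1)) is [[0, 1, 3, -4], [0, 2, -1, 6], [0, -1, -1, 0]].
There the 2×2 minor on rows k ∈ {0, 1}, columns (i,j) ∈ {(0,1), (1,0)} is det [[1, 3], [2, -1]] = -7 ≠ 0, so this unfolding has rank ≥ 2; CP rank is at least every unfolding rank, so rank(T) ≥ 2. (Unfolding ranks only ever bound the CP rank from below — rank(T) can be strictly larger than all of them — so the matching upper bound has to come from an explicit 2-term decomposition.)
Upper bound — finding two terms. Write S_k = T[:,:,k] for the frontal slices: S₀ = [[0, 1], [3, -4]], S₁ = [[0, 2], [-1, 6]], S₂ = [[0, -1], [-1, 0]].
If T = a₁ (x) b₁ (x) c₁ + a₂ (x) b₂ (x) c₂ then each S_k = c₁[k]·a₁b₁ᵀ + c₂[k]·a₂b₂ᵀ. S₀ and S₁ are linearly independent, so a₁b₁ᵀ and a₂b₂ᵀ must span the same plane of matrices: they are the rank-1 matrices of the form x·S₀ + y·S₁.
det(x·S₀ + y·S₁) is −3·x² − 5·xy + 2·y² = −(x + 2·y)(3·x − y), vanishing at (x:y) = (2:-1) and (1:3).
M₁ = 2·S₀ − S₁ = [[0, 0], [7, -14]] = 7·[0, 1][1, -2]ᵀ and M₂ = S₀ + 3·S₁ = [[0, 7], [0, 14]] = 7·[1, 2][0, 1]ᵀ, so take a₁ = [0, 1], b₁ = [1, -2], a₂ = [1, 2], b₂ = [0, 1].
Each slice is an integer combination of E₁ = a₁b₁ᵀ and E₂ = a₂b₂ᵀ: S₀ = 3·E₁ + E₂, S₁ = −E₁ + 2·E₂, S₂ = −E₁ − E₂; reading off coefficients, c₁ = [3, -1, -1] and c₂ = [1, 2, -1].
Hence T = [0, 1] (x) [1, -2] (x) [3, -1, -1] + [1, 2] (x) [0, 1] (x) [1, 2, -1], so rank(T) ≤ 2.
These bounds meet, so rank(T) = 2.
Check entry T[1,1,2] = 0: (1)·(-2)·(-1) + (2)·(1)·(-1) = 0.

2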